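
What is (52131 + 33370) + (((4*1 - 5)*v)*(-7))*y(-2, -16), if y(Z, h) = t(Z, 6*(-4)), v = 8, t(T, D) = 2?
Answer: 85613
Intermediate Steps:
y(Z, h) = 2
(52131 + 33370) + (((4*1 - 5)*v)*(-7))*y(-2, -16) = (52131 + 33370) + (((4*1 - 5)*8)*(-7))*2 = 85501 + (((4 - 5)*8)*(-7))*2 = 85501 + (-1*8*(-7))*2 = 85501 - 8*(-7)*2 = 85501 + 56*2 = 85501 + 112 = 85613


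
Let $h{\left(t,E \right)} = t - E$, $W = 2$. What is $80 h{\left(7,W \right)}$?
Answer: $400$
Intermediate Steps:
$80 h{\left(7,W \right)} = 80 \left(7 - 2\right) = 80 \cdot 5 = 400$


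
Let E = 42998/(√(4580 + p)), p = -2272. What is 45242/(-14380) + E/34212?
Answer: -22621/7190 + 21499*√577/19740324 ≈ -3.1200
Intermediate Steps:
E = 21499*√577/577 (E = 42998/(√(4580 - 2272)) = 42998/(√2308) = 42998/((2*√577)) = 42998*(√577/1154) = 21499*√577/577 ≈ 895.01)
45242/(-14380) + E/34212 = 45242/(-14380) + (21499*√577/577)/34212 = 45242*(-1/14380) + (21499*√577/577)*(1/34212) = -22621/7190 + 21499*√577/19740324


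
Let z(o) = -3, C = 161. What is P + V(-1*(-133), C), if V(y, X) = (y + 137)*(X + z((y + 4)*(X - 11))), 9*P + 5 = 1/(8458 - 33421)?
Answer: 9584169404/224667 ≈ 42659.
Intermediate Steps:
P = -124816/224667 (P = -5/9 + 1/(9*(8458 - 33421)) = -5/9 + (⅑)/(-24963) = -5/9 + (⅑)*(-1/24963) = -5/9 - 1/224667 = -124816/224667 ≈ -0.55556)
V(y, X) = (-3 + X)*(137 + y) (V(y, X) = (y + 137)*(X - 3) = (137 + y)*(-3 + X) = (-3 + X)*(137 + y))
P + V(-1*(-133), C) = -124816/224667 + (-411 - (-3)*(-133) + 137*161 + 161*(-1*(-133))) = -124816/224667 + (-411 - 3*133 + 22057 + 161*133) = -124816/224667 + (-411 - 399 + 22057 + 21413) = -124816/224667 + 42660 = 9584169404/224667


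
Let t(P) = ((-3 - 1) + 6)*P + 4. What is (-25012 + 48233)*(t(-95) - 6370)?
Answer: -152236876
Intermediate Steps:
t(P) = 4 + 2*P (t(P) = (-4 + 6)*P + 4 = 2*P + 4 = 4 + 2*P)
(-25012 + 48233)*(t(-95) - 6370) = (-25012 + 48233)*((4 + 2*(-95)) - 6370) = 23221*((4 - 190) - 6370) = 23221*(-186 - 6370) = 23221*(-6556) = -152236876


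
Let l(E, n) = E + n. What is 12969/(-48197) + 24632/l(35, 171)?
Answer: 592258445/4964291 ≈ 119.30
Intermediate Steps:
12969/(-48197) + 24632/l(35, 171) = 12969/(-48197) + 24632/(35 + 171) = 12969*(-1/48197) + 24632/206 = -12969/48197 + 24632*(1/206) = -12969/48197 + 12316/103 = 592258445/4964291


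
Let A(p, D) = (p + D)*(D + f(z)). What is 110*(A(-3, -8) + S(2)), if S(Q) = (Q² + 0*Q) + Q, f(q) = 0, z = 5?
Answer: 10340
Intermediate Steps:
A(p, D) = D*(D + p) (A(p, D) = (p + D)*(D + 0) = (D + p)*D = D*(D + p))
S(Q) = Q + Q² (S(Q) = (Q² + 0) + Q = Q² + Q = Q + Q²)
110*(A(-3, -8) + S(2)) = 110*(-8*(-8 - 3) + 2*(1 + 2)) = 110*(-8*(-11) + 2*3) = 110*(88 + 6) = 110*94 = 10340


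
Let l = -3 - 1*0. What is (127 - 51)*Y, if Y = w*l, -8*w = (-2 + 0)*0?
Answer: 0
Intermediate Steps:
w = 0 (w = -(-2 + 0)*0/8 = -(-1)*0/4 = -⅛*0 = 0)
l = -3 (l = -3 + 0 = -3)
Y = 0 (Y = 0*(-3) = 0)
(127 - 51)*Y = (127 - 51)*0 = 76*0 = 0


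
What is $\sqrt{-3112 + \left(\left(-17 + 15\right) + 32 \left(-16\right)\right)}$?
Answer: $7 i \sqrt{74} \approx 60.216 i$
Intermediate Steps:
$\sqrt{-3112 + \left(\left(-17 + 15\right) + 32 \left(-16\right)\right)} = \sqrt{-3112 - 514} = \sqrt{-3626} = 7 i \sqrt{74}$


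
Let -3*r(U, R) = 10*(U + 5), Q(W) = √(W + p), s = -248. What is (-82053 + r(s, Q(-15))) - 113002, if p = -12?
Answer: -194245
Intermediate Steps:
Q(W) = √(-12 + W) (Q(W) = √(W - 12) = √(-12 + W))
r(U, R) = -50/3 - 10*U/3 (r(U, R) = -10*(U + 5)/3 = -10*(5 + U)/3 = -(50 + 10*U)/3 = -50/3 - 10*U/3)
(-82053 + r(s, Q(-15))) - 113002 = (-82053 + (-50/3 - 10/3*(-248))) - 113002 = (-82053 + (-50/3 + 2480/3)) - 113002 = (-82053 + 810) - 113002 = -81243 - 113002 = -194245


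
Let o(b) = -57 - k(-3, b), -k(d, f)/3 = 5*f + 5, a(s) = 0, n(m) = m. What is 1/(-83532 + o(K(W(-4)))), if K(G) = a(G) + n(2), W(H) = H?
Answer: -1/83544 ≈ -1.1970e-5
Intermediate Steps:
k(d, f) = -15 - 15*f (k(d, f) = -3*(5*f + 5) = -3*(5 + 5*f) = -15 - 15*f)
K(G) = 2 (K(G) = 0 + 2 = 2)
o(b) = -42 + 15*b (o(b) = -57 - (-15 - 15*b) = -57 + (15 + 15*b) = -42 + 15*b)
1/(-83532 + o(K(W(-4)))) = 1/(-83532 + (-42 + 15*2)) = 1/(-83532 + (-42 + 30)) = 1/(-83532 - 12) = 1/(-83544) = -1/83544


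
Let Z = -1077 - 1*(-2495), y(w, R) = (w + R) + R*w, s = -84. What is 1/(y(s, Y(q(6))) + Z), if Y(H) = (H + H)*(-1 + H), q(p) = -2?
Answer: 1/338 ≈ 0.0029586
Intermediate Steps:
Y(H) = 2*H*(-1 + H) (Y(H) = (2*H)*(-1 + H) = 2*H*(-1 + H))
y(w, R) = R + w + R*w (y(w, R) = (R + w) + R*w = R + w + R*w)
Z = 1418 (Z = -1077 + 2495 = 1418)
1/(y(s, Y(q(6))) + Z) = 1/((2*(-2)*(-1 - 2) - 84 + (2*(-2)*(-1 - 2))*(-84)) + 1418) = 1/((2*(-2)*(-3) - 84 + (2*(-2)*(-3))*(-84)) + 1418) = 1/((12 - 84 + 12*(-84)) + 1418) = 1/((12 - 84 - 1008) + 1418) = 1/(-1080 + 1418) = 1/338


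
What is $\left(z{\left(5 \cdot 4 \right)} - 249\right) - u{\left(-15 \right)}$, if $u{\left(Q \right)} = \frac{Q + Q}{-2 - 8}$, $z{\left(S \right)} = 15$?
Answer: $-237$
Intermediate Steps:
$u{\left(Q \right)} = - \frac{Q}{5}$ ($u{\left(Q \right)} = \frac{2 Q}{-10} = 2 Q \left(- \frac{1}{10}\right) = - \frac{Q}{5}$)
$\left(z{\left(5 \cdot 4 \right)} - 249\right) - u{\left(-15 \right)} = \left(15 - 249\right) - \left(- \frac{1}{5}\right) \left(-15\right) = -234 - 3 = -237$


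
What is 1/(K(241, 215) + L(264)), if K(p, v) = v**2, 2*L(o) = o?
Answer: 1/46357 ≈ 2.1572e-5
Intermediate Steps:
L(o) = o/2
1/(K(241, 215) + L(264)) = 1/(215**2 + (1/2)*264) = 1/(46225 + 132) = 1/46357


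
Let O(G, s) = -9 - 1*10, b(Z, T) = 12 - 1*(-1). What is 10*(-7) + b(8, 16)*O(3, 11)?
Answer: -317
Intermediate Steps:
b(Z, T) = 13 (b(Z, T) = 12 + 1 = 13)
O(G, s) = -19 (O(G, s) = -9 - 10 = -19)
10*(-7) + b(8, 16)*O(3, 11) = 10*(-7) + 13*(-19) = -70 - 247 = -317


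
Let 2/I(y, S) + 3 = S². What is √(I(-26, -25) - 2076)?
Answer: I*√200792485/311 ≈ 45.563*I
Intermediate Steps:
I(y, S) = 2/(-3 + S²)
√(I(-26, -25) - 2076) = √(2/(-3 + (-25)²) - 2076) = √(2/(-3 + 625) - 2076) = √(2/622 - 2076) = √(2*(1/622) - 2076) = √(1/311 - 2076) = √(-645635/311) = I*√200792485/311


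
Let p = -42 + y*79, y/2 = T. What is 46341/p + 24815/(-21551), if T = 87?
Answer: 219543377/98444968 ≈ 2.2301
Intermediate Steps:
y = 174 (y = 2*87 = 174)
p = 13704 (p = -42 + 174*79 = -42 + 13746 = 13704)
46341/p + 24815/(-21551) = 46341/13704 + 24815/(-21551) = 46341*(1/13704) + 24815*(-1/21551) = 15447/4568 - 24815/21551 = 219543377/98444968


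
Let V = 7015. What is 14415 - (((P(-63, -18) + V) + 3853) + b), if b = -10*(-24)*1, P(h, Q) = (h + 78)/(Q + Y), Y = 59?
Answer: 135572/41 ≈ 3306.6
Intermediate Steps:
P(h, Q) = (78 + h)/(59 + Q) (P(h, Q) = (h + 78)/(Q + 59) = (78 + h)/(59 + Q))
b = 240 (b = 240*1 = 240)
14415 - (((P(-63, -18) + V) + 3853) + b) = 14415 - ((((78 - 63)/(59 - 18) + 7015) + 3853) + 240) = 14415 - (((15/41 + 7015) + 3853) + 240) = 14415 - ((287630/41 + 3853) + 240) = 14415 - (445603/41 + 240) = 14415 - 1*455443/41 = 14415 - 455443/41 = 135572/41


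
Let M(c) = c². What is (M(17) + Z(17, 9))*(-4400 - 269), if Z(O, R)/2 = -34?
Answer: -1031849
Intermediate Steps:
Z(O, R) = -68 (Z(O, R) = 2*(-34) = -68)
(M(17) + Z(17, 9))*(-4400 - 269) = (17² - 68)*(-4400 - 269) = (289 - 68)*(-4669) = 221*(-4669) = -1031849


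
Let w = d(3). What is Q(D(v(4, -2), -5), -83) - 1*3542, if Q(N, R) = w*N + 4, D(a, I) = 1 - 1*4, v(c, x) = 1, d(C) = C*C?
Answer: -3565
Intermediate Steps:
d(C) = C²
w = 9 (w = 3² = 9)
D(a, I) = -3 (D(a, I) = 1 - 4 = -3)
Q(N, R) = 4 + 9*N (Q(N, R) = 9*N + 4 = 4 + 9*N)
Q(D(v(4, -2), -5), -83) - 1*3542 = (4 + 9*(-3)) - 1*3542 = (4 - 27) - 3542 = -23 - 3542 = -3565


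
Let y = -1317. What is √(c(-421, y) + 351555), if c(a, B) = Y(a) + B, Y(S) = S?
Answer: √349817 ≈ 591.45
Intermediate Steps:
c(a, B) = B + a (c(a, B) = a + B = B + a)
√(c(-421, y) + 351555) = √((-1317 - 421) + 351555) = √(-1738 + 351555) = √349817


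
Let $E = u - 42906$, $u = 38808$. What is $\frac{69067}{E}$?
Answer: $- \frac{69067}{4098} \approx -16.854$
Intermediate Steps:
$E = -4098$ ($E = 38808 - 42906 = -4098$)
$\frac{69067}{E} = \frac{69067}{-4098} = 69067 \left(- \frac{1}{4098}\right) = - \frac{69067}{4098}$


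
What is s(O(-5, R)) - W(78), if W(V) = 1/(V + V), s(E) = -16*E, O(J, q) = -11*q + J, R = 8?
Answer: 232127/156 ≈ 1488.0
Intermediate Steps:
O(J, q) = J - 11*q
W(V) = 1/(2*V)
s(O(-5, R)) - W(78) = -16*(-5 - 11*8) - 1/(2*78) = -16*(-5 - 88) - 1/(2*78) = -16*(-93) - 1*1/156 = 1488 - 1/156 = 232127/156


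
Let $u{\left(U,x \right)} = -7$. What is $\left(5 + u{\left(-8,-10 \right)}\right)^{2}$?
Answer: $4$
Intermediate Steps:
$\left(5 + u{\left(-8,-10 \right)}\right)^{2} = \left(5 - 7\right)^{2} = \left(-2\right)^{2} = 4$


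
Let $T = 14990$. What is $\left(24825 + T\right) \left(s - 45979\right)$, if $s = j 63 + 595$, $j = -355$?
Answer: $-2697426435$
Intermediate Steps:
$s = -21770$ ($s = \left(-355\right) 63 + 595 = -22365 + 595 = -21770$)
$\left(24825 + T\right) \left(s - 45979\right) = \left(24825 + 14990\right) \left(-21770 - 45979\right) = 39815 \left(-67749\right) = -2697426435$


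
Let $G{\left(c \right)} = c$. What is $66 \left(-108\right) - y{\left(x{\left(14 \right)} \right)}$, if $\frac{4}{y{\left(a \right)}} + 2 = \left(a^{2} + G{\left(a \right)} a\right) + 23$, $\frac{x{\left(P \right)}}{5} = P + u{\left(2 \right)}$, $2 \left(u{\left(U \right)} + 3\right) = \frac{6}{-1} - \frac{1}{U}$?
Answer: $- \frac{172447736}{24193} \approx -7128.0$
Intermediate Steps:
$u{\left(U \right)} = -6 - \frac{1}{2 U}$ ($u{\left(U \right)} = -3 + \frac{\frac{6}{-1} - \frac{1}{U}}{2} = -3 + \frac{6 \left(-1\right) - \frac{1}{U}}{2} = -3 + \frac{-6 - \frac{1}{U}}{2} = -3 - \left(3 + \frac{1}{2 U}\right) = -6 - \frac{1}{2 U}$)
$x{\left(P \right)} = - \frac{125}{4} + 5 P$ ($x{\left(P \right)} = 5 \left(P - \left(6 + \frac{1}{2 \cdot 2}\right)\right) = 5 \left(P - \frac{25}{4}\right) = 5 \left(- \frac{25}{4} + P\right) = - \frac{125}{4} + 5 P$)
$y{\left(a \right)} = \frac{4}{21 + 2 a^{2}}$ ($y{\left(a \right)} = \frac{4}{-2 + \left(\left(a^{2} + a a\right) + 23\right)} = \frac{4}{-2 + \left(\left(a^{2} + a^{2}\right) + 23\right)} = \frac{4}{-2 + \left(2 a^{2} + 23\right)} = \frac{4}{-2 + \left(23 + 2 a^{2}\right)} = \frac{4}{21 + 2 a^{2}}$)
$66 \left(-108\right) - y{\left(x{\left(14 \right)} \right)} = 66 \left(-108\right) - \frac{4}{21 + 2 \left(- \frac{125}{4} + 5 \cdot 14\right)^{2}} = -7128 - \frac{4}{21 + 2 \left(- \frac{125}{4} + 70\right)^{2}} = -7128 - \frac{4}{21 + 2 \left(\frac{155}{4}\right)^{2}} = -7128 - \frac{4}{21 + 2 \cdot \frac{24025}{16}} = -7128 - \frac{4}{21 + \frac{24025}{8}} = -7128 - \frac{4}{\frac{24193}{8}} = -7128 - 4 \cdot \frac{8}{24193} = -7128 - \frac{32}{24193} = - \frac{172447736}{24193}$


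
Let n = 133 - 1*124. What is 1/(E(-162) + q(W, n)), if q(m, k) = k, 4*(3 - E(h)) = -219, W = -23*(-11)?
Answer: 4/267 ≈ 0.014981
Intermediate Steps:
W = 253
E(h) = 231/4 (E(h) = 3 - ¼*(-219) = 3 + 219/4 = 231/4)
n = 9 (n = 133 - 124 = 9)
1/(E(-162) + q(W, n)) = 1/(231/4 + 9) = 1/(267/4) = 4/267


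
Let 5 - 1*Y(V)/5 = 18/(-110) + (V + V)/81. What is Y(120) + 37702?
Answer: 11200762/297 ≈ 37713.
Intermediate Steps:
Y(V) = 284/11 - 10*V/81 (Y(V) = 25 - 5*(18/(-110) + (V + V)/81) = 25 - 5*(18*(-1/110) + (2*V)*(1/81)) = 25 - 5*(-9/55 + 2*V/81) = 25 + (9/11 - 10*V/81) = 284/11 - 10*V/81)
Y(120) + 37702 = (284/11 - 10/81*120) + 37702 = (284/11 - 400/27) + 37702 = 3268/297 + 37702 = 11200762/297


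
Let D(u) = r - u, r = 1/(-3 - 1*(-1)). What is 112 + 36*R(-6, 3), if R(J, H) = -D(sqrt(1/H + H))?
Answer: 130 + 12*sqrt(30) ≈ 195.73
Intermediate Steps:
r = -1/2 (r = 1/(-3 + 1) = 1/(-2) = -1/2 ≈ -0.50000)
D(u) = -1/2 - u
R(J, H) = 1/2 + sqrt(H + 1/H) (R(J, H) = -(-1/2 - sqrt(1/H + H)) = -(-1/2 - sqrt(H + 1/H)) = 1/2 + sqrt(H + 1/H))
112 + 36*R(-6, 3) = 112 + 36*(1/2 + sqrt(3 + 1/3)) = 112 + 36*(1/2 + sqrt(10/3)) = 112 + 36*(1/2 + sqrt(30)/3) = 112 + (18 + 12*sqrt(30)) = 130 + 12*sqrt(30)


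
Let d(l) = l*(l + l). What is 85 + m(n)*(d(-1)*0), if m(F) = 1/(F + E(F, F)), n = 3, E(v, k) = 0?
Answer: 85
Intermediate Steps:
d(l) = 2*l² (d(l) = l*(2*l) = 2*l²)
m(F) = 1/F (m(F) = 1/(F + 0) = 1/F)
85 + m(n)*(d(-1)*0) = 85 + ((2*(-1)²)*0)/3 = 85 + ((2*1)*0)/3 = 85 + (2*0)/3 = 85 + (⅓)*0 = 85 + 0 = 85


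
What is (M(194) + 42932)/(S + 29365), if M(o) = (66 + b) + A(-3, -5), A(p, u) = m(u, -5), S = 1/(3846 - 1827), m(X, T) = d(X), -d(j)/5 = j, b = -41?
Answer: 43390329/29643968 ≈ 1.4637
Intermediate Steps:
d(j) = -5*j
m(X, T) = -5*X
S = 1/2019 ≈ 0.00049530
A(p, u) = -5*u
M(o) = 50 (M(o) = (66 - 41) - 5*(-5) = 25 + 25 = 50)
(M(194) + 42932)/(S + 29365) = (50 + 42932)/(1/2019 + 29365) = 42982/(59287936/2019) = 42982*(2019/59287936) = 43390329/29643968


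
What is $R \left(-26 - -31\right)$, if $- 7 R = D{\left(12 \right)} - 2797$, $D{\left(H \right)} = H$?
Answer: $\frac{13925}{7} \approx 1989.3$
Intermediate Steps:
$R = \frac{2785}{7}$ ($R = - \frac{12 - 2797}{7} = \left(- \frac{1}{7}\right) \left(-2785\right) = \frac{2785}{7} \approx 397.86$)
$R \left(-26 - -31\right) = \frac{2785 \left(-26 - -31\right)}{7} = \frac{2785 \left(-26 + 31\right)}{7} = \frac{2785}{7} \cdot 5 = \frac{13925}{7}$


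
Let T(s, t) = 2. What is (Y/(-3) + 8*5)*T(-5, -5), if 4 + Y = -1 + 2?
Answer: 82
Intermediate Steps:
Y = -3 (Y = -4 + (-1 + 2) = -4 + 1 = -3)
(Y/(-3) + 8*5)*T(-5, -5) = (-3/(-3) + 8*5)*2 = (-3*(-1/3) + 40)*2 = (1 + 40)*2 = 41*2 = 82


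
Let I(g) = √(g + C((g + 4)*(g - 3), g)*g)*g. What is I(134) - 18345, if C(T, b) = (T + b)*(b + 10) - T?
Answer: -18345 + 134*√348996434 ≈ 2.4850e+6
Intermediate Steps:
C(T, b) = -T + (10 + b)*(T + b) (C(T, b) = (T + b)*(10 + b) - T = (10 + b)*(T + b) - T = -T + (10 + b)*(T + b))
I(g) = g*√(g + g*(g² + 10*g + 9*(-3 + g)*(4 + g) + g*(-3 + g)*(4 + g))) (I(g) = √(g + (g² + 9*((g + 4)*(g - 3)) + 10*g + ((g + 4)*(g - 3))*g)*g)*g = √(g + (g² + 9*((4 + g)*(-3 + g)) + 10*g + ((4 + g)*(-3 + g))*g)*g)*g = √(g + (g² + 9*((-3 + g)*(4 + g)) + 10*g + ((-3 + g)*(4 + g))*g)*g)*g = √(g + (g² + 9*(-3 + g)*(4 + g) + 10*g + g*(-3 + g)*(4 + g))*g)*g = √(g + (g² + 10*g + 9*(-3 + g)*(4 + g) + g*(-3 + g)*(4 + g))*g)*g = √(g + g*(g² + 10*g + 9*(-3 + g)*(4 + g) + g*(-3 + g)*(4 + g)))*g = g*√(g + g*(g² + 10*g + 9*(-3 + g)*(4 + g) + g*(-3 + g)*(4 + g))))
I(134) - 18345 = 134*√(134*(-107 + 134³ + 7*134 + 11*134²)) - 18345 = 134*√(134*(-107 + 2406104 + 938 + 11*17956)) - 18345 = 134*√(134*(-107 + 2406104 + 938 + 197516)) - 18345 = 134*√(134*2604451) - 18345 = 134*√348996434 - 18345 = -18345 + 134*√348996434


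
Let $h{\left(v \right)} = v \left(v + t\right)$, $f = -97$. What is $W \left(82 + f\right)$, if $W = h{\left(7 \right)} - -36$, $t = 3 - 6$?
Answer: $-960$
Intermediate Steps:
$t = -3$ ($t = 3 - 6 = -3$)
$h{\left(v \right)} = v \left(-3 + v\right)$ ($h{\left(v \right)} = v \left(v - 3\right) = v \left(-3 + v\right)$)
$W = 64$ ($W = 7 \left(-3 + 7\right) - -36 = 7 \cdot 4 + 36 = 28 + 36 = 64$)
$W \left(82 + f\right) = 64 \left(82 - 97\right) = 64 \left(-15\right) = -960$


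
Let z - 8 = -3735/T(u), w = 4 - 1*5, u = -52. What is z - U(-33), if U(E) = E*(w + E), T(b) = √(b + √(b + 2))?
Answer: -1114 - 3735/√(-52 + 5*I*√2) ≈ -1148.8 + 514.41*I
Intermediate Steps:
T(b) = √(b + √(2 + b))
w = -1 (w = 4 - 5 = -1)
U(E) = E*(-1 + E)
z = 8 - 3735/√(-52 + 5*I*√2) (z = 8 - 3735/√(-52 + √(2 - 52)) = 8 - 3735/√(-52 + √(-50)) = 8 - 3735/√(-52 + 5*I*√2) ≈ -26.815 + 514.41*I)
z - U(-33) = (8 - 3735/√(-52 + 5*I*√2)) - (-33)*(-1 - 33) = (8 - 3735/√(-52 + 5*I*√2)) - (-33)*(-34) = (8 - 3735/√(-52 + 5*I*√2)) - 1*1122 = (8 - 3735/√(-52 + 5*I*√2)) - 1122 = -1114 - 3735/√(-52 + 5*I*√2)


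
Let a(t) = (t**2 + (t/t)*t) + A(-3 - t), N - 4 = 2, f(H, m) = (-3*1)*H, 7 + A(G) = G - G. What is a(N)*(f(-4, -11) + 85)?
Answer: 3395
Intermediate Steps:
A(G) = -7 (A(G) = -7 + (G - G) = -7 + 0 = -7)
f(H, m) = -3*H
N = 6 (N = 4 + 2 = 6)
a(t) = -7 + t + t**2 (a(t) = (t**2 + (t/t)*t) - 7 = (t**2 + 1*t) - 7 = (t**2 + t) - 7 = (t + t**2) - 7 = -7 + t + t**2)
a(N)*(f(-4, -11) + 85) = (-7 + 6 + 6**2)*(-3*(-4) + 85) = (-7 + 6 + 36)*(12 + 85) = 35*97 = 3395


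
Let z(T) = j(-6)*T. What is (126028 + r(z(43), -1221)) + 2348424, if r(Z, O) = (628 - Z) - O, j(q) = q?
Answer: 2476559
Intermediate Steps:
z(T) = -6*T
r(Z, O) = 628 - O - Z
(126028 + r(z(43), -1221)) + 2348424 = (126028 + (628 - 1*(-1221) - (-6)*43)) + 2348424 = (126028 + (628 + 1221 - 1*(-258))) + 2348424 = (126028 + (628 + 1221 + 258)) + 2348424 = (126028 + 2107) + 2348424 = 128135 + 2348424 = 2476559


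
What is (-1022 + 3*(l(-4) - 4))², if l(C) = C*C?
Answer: 972196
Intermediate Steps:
l(C) = C²
(-1022 + 3*(l(-4) - 4))² = (-1022 + 3*((-4)² - 4))² = (-1022 + 3*(16 - 4))² = (-1022 + 3*12)² = (-1022 + 36)² = (-986)² = 972196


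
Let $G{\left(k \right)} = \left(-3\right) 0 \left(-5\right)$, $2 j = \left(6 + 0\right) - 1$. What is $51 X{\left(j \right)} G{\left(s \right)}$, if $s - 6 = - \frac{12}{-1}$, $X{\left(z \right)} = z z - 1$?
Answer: $0$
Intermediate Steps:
$j = \frac{5}{2}$ ($j = \frac{\left(6 + 0\right) - 1}{2} = \frac{6 - 1}{2} = \frac{1}{2} \cdot 5 = \frac{5}{2} \approx 2.5$)
$X{\left(z \right)} = -1 + z^{2}$ ($X{\left(z \right)} = z^{2} - 1 = -1 + z^{2}$)
$s = 18$ ($s = 6 - \frac{12}{-1} = 6 - 12 \left(-1\right) = 6 - -12 = 6 + 12 = 18$)
$G{\left(k \right)} = 0$ ($G{\left(k \right)} = 0 \left(-5\right) = 0$)
$51 X{\left(j \right)} G{\left(s \right)} = 51 \left(-1 + \left(\frac{5}{2}\right)^{2}\right) 0 = 51 \left(-1 + \frac{25}{4}\right) 0 = 51 \cdot \frac{21}{4} \cdot 0 = \frac{1071}{4} \cdot 0 = 0$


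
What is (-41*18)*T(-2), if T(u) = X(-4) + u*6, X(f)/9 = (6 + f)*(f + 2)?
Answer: 35424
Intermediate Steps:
X(f) = 9*(2 + f)*(6 + f) (X(f) = 9*((6 + f)*(f + 2)) = 9*((6 + f)*(2 + f)) = 9*((2 + f)*(6 + f)) = 9*(2 + f)*(6 + f))
T(u) = -36 + 6*u (T(u) = (108 + 9*(-4)² + 72*(-4)) + u*6 = (108 + 9*16 - 288) + 6*u = (108 + 144 - 288) + 6*u = -36 + 6*u)
(-41*18)*T(-2) = (-41*18)*(-36 + 6*(-2)) = -738*(-36 - 12) = -738*(-48) = 35424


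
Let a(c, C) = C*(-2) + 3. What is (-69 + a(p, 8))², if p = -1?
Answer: 6724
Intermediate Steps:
a(c, C) = 3 - 2*C (a(c, C) = -2*C + 3 = 3 - 2*C)
(-69 + a(p, 8))² = (-69 + (3 - 2*8))² = (-69 + (3 - 16))² = (-69 - 13)² = (-82)² = 6724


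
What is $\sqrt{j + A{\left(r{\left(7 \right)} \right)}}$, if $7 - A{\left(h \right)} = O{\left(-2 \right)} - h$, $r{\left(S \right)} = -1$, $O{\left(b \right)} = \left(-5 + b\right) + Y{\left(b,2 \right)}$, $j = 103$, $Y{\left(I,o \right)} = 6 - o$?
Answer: $4 \sqrt{7} \approx 10.583$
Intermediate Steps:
$O{\left(b \right)} = -1 + b$ ($O{\left(b \right)} = \left(-5 + b\right) + \left(6 - 2\right) = \left(-5 + b\right) + 4 = -1 + b$)
$A{\left(h \right)} = 10 + h$ ($A{\left(h \right)} = 7 - \left(\left(-1 - 2\right) - h\right) = 7 - \left(-3 - h\right) = 7 + \left(3 + h\right) = 10 + h$)
$\sqrt{j + A{\left(r{\left(7 \right)} \right)}} = \sqrt{103 + \left(10 - 1\right)} = \sqrt{103 + 9} = \sqrt{112} = 4 \sqrt{7}$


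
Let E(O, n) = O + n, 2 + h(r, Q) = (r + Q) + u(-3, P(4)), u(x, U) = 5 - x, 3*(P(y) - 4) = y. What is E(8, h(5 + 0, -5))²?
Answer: 196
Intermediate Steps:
P(y) = 4 + y/3
h(r, Q) = 6 + Q + r (h(r, Q) = -2 + ((r + Q) + (5 - 1*(-3))) = -2 + ((Q + r) + (5 + 3)) = -2 + ((Q + r) + 8) = -2 + (8 + Q + r) = 6 + Q + r)
E(8, h(5 + 0, -5))² = (8 + (6 - 5 + (5 + 0)))² = (8 + (6 - 5 + 5))² = (8 + 6)² = 14² = 196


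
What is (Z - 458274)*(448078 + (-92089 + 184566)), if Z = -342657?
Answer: -432947256705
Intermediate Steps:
(Z - 458274)*(448078 + (-92089 + 184566)) = (-342657 - 458274)*(448078 + (-92089 + 184566)) = -800931*(448078 + 92477) = -800931*540555 = -432947256705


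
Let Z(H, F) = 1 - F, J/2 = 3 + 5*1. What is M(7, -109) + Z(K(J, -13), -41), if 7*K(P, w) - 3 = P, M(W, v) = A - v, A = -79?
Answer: 72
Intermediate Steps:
J = 16 (J = 2*(3 + 5*1) = 2*(3 + 5) = 2*8 = 16)
M(W, v) = -79 - v
K(P, w) = 3/7 + P/7
M(7, -109) + Z(K(J, -13), -41) = (-79 - 1*(-109)) + (1 - 1*(-41)) = (-79 + 109) + (1 + 41) = 30 + 42 = 72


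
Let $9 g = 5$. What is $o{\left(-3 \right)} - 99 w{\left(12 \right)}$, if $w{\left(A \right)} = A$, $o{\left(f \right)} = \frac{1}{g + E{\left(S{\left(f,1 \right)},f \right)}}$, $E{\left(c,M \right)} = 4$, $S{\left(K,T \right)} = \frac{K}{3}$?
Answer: $- \frac{48699}{41} \approx -1187.8$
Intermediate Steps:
$S{\left(K,T \right)} = \frac{K}{3}$ ($S{\left(K,T \right)} = K \frac{1}{3} = \frac{K}{3}$)
$g = \frac{5}{9}$ ($g = \frac{1}{9} \cdot 5 = \frac{5}{9} \approx 0.55556$)
$o{\left(f \right)} = \frac{9}{41}$ ($o{\left(f \right)} = \frac{1}{\frac{5}{9} + 4} = \frac{1}{\frac{41}{9}} = \frac{9}{41}$)
$o{\left(-3 \right)} - 99 w{\left(12 \right)} = \frac{9}{41} - 1188 = - \frac{48699}{41}$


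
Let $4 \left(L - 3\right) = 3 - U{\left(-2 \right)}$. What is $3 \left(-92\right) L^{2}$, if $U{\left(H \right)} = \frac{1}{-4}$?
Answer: $- \frac{256749}{64} \approx -4011.7$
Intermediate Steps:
$U{\left(H \right)} = - \frac{1}{4}$
$L = \frac{61}{16}$ ($L = 3 + \frac{3 - - \frac{1}{4}}{4} = 3 + \frac{3 + \frac{1}{4}}{4} = 3 + \frac{1}{4} \cdot \frac{13}{4} = 3 + \frac{13}{16} = \frac{61}{16} \approx 3.8125$)
$3 \left(-92\right) L^{2} = 3 \left(-92\right) \left(\frac{61}{16}\right)^{2} = \left(-276\right) \frac{3721}{256} = - \frac{256749}{64}$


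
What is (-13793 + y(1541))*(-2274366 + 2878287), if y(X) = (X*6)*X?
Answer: 8596388462853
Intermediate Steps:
y(X) = 6*X**2 (y(X) = (6*X)*X = 6*X**2)
(-13793 + y(1541))*(-2274366 + 2878287) = (-13793 + 6*1541**2)*(-2274366 + 2878287) = (-13793 + 6*2374681)*603921 = (-13793 + 14248086)*603921 = 14234293*603921 = 8596388462853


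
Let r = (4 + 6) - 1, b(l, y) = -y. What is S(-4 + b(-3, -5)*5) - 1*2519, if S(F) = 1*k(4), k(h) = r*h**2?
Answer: -2375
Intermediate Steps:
r = 9 (r = 10 - 1 = 9)
k(h) = 9*h**2
S(F) = 144 (S(F) = 1*(9*4**2) = 1*(9*16) = 1*144 = 144)
S(-4 + b(-3, -5)*5) - 1*2519 = 144 - 1*2519 = 144 - 2519 = -2375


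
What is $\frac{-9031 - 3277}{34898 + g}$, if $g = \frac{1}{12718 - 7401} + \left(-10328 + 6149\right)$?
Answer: $- \frac{16360409}{40833231} \approx -0.40066$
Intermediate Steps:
$g = - \frac{22219742}{5317}$ ($g = \frac{1}{5317} - 4179 = - \frac{22219742}{5317} \approx -4179.0$)
$\frac{-9031 - 3277}{34898 + g} = \frac{-9031 - 3277}{34898 - \frac{22219742}{5317}} = \frac{-9031 - 3277}{\frac{163332924}{5317}} = \left(-9031 - 3277\right) \frac{5317}{163332924} = \left(-12308\right) \frac{5317}{163332924} = - \frac{16360409}{40833231}$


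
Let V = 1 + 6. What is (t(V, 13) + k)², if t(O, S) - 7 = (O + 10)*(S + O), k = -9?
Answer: 114244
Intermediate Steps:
V = 7
t(O, S) = 7 + (10 + O)*(O + S) (t(O, S) = 7 + (O + 10)*(S + O) = 7 + (10 + O)*(O + S))
(t(V, 13) + k)² = ((7 + 7² + 10*7 + 10*13 + 7*13) - 9)² = ((7 + 49 + 70 + 130 + 91) - 9)² = (347 - 9)² = 338² = 114244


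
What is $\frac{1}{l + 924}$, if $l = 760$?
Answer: $\frac{1}{1684} \approx 0.00059382$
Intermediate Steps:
$\frac{1}{l + 924} = \frac{1}{760 + 924} = \frac{1}{1684}$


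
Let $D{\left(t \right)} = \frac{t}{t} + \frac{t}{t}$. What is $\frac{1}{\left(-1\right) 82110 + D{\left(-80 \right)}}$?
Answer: $- \frac{1}{82108} \approx -1.2179 \cdot 10^{-5}$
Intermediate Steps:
$D{\left(t \right)} = 2$ ($D{\left(t \right)} = 1 + 1 = 2$)
$\frac{1}{\left(-1\right) 82110 + D{\left(-80 \right)}} = \frac{1}{\left(-1\right) 82110 + 2} = \frac{1}{-82110 + 2} = \frac{1}{-82108} = - \frac{1}{82108}$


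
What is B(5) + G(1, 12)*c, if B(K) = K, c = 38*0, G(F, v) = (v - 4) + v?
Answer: 5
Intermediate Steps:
G(F, v) = -4 + 2*v (G(F, v) = (-4 + v) + v = -4 + 2*v)
c = 0
B(5) + G(1, 12)*c = 5 + (-4 + 2*12)*0 = 5 + (-4 + 24)*0 = 5 + 20*0 = 5 + 0 = 5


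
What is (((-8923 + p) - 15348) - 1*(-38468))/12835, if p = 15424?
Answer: 29621/12835 ≈ 2.3078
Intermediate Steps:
(((-8923 + p) - 15348) - 1*(-38468))/12835 = (((-8923 + 15424) - 15348) - 1*(-38468))/12835 = ((6501 - 15348) + 38468)*(1/12835) = (-8847 + 38468)*(1/12835) = 29621*(1/12835) = 29621/12835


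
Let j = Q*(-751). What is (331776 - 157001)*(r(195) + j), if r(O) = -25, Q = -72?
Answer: 9446064425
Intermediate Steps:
j = 54072 (j = -72*(-751) = 54072)
(331776 - 157001)*(r(195) + j) = (331776 - 157001)*(-25 + 54072) = 174775*54047 = 9446064425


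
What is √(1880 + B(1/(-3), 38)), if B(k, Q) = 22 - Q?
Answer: 2*√466 ≈ 43.174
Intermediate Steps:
√(1880 + B(1/(-3), 38)) = √(1880 + (22 - 1*38)) = √(1880 + (22 - 38)) = √(1880 - 16) = √1864 = 2*√466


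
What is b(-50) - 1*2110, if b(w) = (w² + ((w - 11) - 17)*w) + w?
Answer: 4240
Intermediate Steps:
b(w) = w + w² + w*(-28 + w) (b(w) = (w² + ((-11 + w) - 17)*w) + w = (w² + (-28 + w)*w) + w = (w² + w*(-28 + w)) + w = w + w² + w*(-28 + w))
b(-50) - 1*2110 = -50*(-27 + 2*(-50)) - 1*2110 = -50*(-27 - 100) - 2110 = -50*(-127) - 2110 = 6350 - 2110 = 4240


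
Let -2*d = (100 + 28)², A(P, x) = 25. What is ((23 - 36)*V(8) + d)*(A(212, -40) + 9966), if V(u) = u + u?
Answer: -83924400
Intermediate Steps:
V(u) = 2*u
d = -8192 (d = -(100 + 28)²/2 = -½*128² = -½*16384 = -8192)
((23 - 36)*V(8) + d)*(A(212, -40) + 9966) = ((23 - 36)*(2*8) - 8192)*(25 + 9966) = (-13*16 - 8192)*9991 = (-208 - 8192)*9991 = -8400*9991 = -83924400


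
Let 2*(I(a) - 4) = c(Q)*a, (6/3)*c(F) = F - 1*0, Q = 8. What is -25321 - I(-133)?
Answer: -25059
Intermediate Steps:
c(F) = F/2 (c(F) = (F - 1*0)/2 = (F + 0)/2 = F/2)
I(a) = 4 + 2*a (I(a) = 4 + (((½)*8)*a)/2 = 4 + (4*a)/2 = 4 + 2*a)
-25321 - I(-133) = -25321 - (4 + 2*(-133)) = -25321 - (4 - 266) = -25321 - 1*(-262) = -25321 + 262 = -25059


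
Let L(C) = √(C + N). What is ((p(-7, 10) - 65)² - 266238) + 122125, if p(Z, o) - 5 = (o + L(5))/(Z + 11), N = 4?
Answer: -2254279/16 ≈ -1.4089e+5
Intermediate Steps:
L(C) = √(4 + C) (L(C) = √(C + 4) = √(4 + C))
p(Z, o) = 5 + (3 + o)/(11 + Z) (p(Z, o) = 5 + (o + √(4 + 5))/(Z + 11) = 5 + (o + √9)/(11 + Z) = 5 + (o + 3)/(11 + Z) = 5 + (3 + o)/(11 + Z))
((p(-7, 10) - 65)² - 266238) + 122125 = (((58 + 10 + 5*(-7))/(11 - 7) - 65)² - 266238) + 122125 = (((58 + 10 - 35)/4 - 65)² - 266238) + 122125 = (((¼)*33 - 65)² - 266238) + 122125 = ((33/4 - 65)² - 266238) + 122125 = ((-227/4)² - 266238) + 122125 = (51529/16 - 266238) + 122125 = -4208279/16 + 122125 = -2254279/16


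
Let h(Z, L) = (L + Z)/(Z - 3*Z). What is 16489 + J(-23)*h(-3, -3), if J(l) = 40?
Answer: 16449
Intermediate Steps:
h(Z, L) = -(L + Z)/(2*Z) (h(Z, L) = (L + Z)/((-2*Z)) = (L + Z)*(-1/(2*Z)) = -(L + Z)/(2*Z))
16489 + J(-23)*h(-3, -3) = 16489 + 40*((1/2)*(-1*(-3) - 1*(-3))/(-3)) = 16489 + 40*((1/2)*(-1/3)*(3 + 3)) = 16489 + 40*((1/2)*(-1/3)*6) = 16489 + 40*(-1) = 16489 - 40 = 16449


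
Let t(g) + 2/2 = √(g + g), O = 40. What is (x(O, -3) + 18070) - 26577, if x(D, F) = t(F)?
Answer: -8508 + I*√6 ≈ -8508.0 + 2.4495*I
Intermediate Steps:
t(g) = -1 + √2*√g (t(g) = -1 + √(g + g) = -1 + √(2*g) = -1 + √2*√g)
x(D, F) = -1 + √2*√F
(x(O, -3) + 18070) - 26577 = ((-1 + √2*√(-3)) + 18070) - 26577 = ((-1 + √2*(I*√3)) + 18070) - 26577 = ((-1 + I*√6) + 18070) - 26577 = (18069 + I*√6) - 26577 = -8508 + I*√6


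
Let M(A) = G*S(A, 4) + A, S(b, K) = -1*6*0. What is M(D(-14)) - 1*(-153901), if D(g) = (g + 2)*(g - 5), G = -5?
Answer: 154129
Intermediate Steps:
D(g) = (-5 + g)*(2 + g) (D(g) = (2 + g)*(-5 + g) = (-5 + g)*(2 + g))
S(b, K) = 0 (S(b, K) = -6*0 = 0)
M(A) = A (M(A) = -5*0 + A = 0 + A = A)
M(D(-14)) - 1*(-153901) = (-10 + (-14)² - 3*(-14)) - 1*(-153901) = (-10 + 196 + 42) + 153901 = 228 + 153901 = 154129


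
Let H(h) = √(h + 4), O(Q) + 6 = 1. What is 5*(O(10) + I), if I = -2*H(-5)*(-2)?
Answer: -25 + 20*I ≈ -25.0 + 20.0*I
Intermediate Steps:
O(Q) = -5 (O(Q) = -6 + 1 = -5)
H(h) = √(4 + h)
I = 4*I (I = -2*√(4 - 5)*(-2) = -2*I*(-2) = 4*I ≈ 4.0*I)
5*(O(10) + I) = 5*(-5 + 4*I) = -25 + 20*I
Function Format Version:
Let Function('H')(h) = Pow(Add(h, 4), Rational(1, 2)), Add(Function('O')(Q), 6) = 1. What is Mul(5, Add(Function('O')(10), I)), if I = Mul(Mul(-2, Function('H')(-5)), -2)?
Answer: Add(-25, Mul(20, I)) ≈ Add(-25.000, Mul(20.000, I))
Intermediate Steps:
Function('O')(Q) = -5 (Function('O')(Q) = Add(-6, 1) = -5)
Function('H')(h) = Pow(Add(4, h), Rational(1, 2))
I = Mul(4, I) (I = Mul(Mul(-2, Pow(Add(4, -5), Rational(1, 2))), -2) = Mul(Mul(-2, Pow(-1, Rational(1, 2))), -2) = Mul(Mul(-2, I), -2) = Mul(4, I) ≈ Mul(4.0000, I))
Mul(5, Add(Function('O')(10), I)) = Mul(5, Add(-5, Mul(4, I))) = Add(-25, Mul(20, I))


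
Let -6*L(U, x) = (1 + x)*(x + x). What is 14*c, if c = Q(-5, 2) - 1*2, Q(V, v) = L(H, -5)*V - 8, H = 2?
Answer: 980/3 ≈ 326.67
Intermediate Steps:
L(U, x) = -x*(1 + x)/3 (L(U, x) = -(1 + x)*(x + x)/6 = -(1 + x)*2*x/6 = -x*(1 + x)/3)
Q(V, v) = -8 - 20*V/3 (Q(V, v) = (-⅓*(-5)*(1 - 5))*V - 8 = (-⅓*(-5)*(-4))*V - 8 = -20*V/3 - 8 = -8 - 20*V/3)
c = 70/3 (c = (-8 - 20/3*(-5)) - 1*2 = (-8 + 100/3) - 2 = 76/3 - 2 = 70/3 ≈ 23.333)
14*c = 14*(70/3) = 980/3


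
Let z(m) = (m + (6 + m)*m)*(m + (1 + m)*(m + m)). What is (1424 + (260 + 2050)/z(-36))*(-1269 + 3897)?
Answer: 44929745737/12006 ≈ 3.7423e+6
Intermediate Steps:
z(m) = (m + m*(6 + m))*(m + 2*m*(1 + m)) (z(m) = (m + m*(6 + m))*(m + (1 + m)*(2*m)) = (m + m*(6 + m))*(m + 2*m*(1 + m)))
(1424 + (260 + 2050)/z(-36))*(-1269 + 3897) = (1424 + (260 + 2050)/(((-36)**2*(21 + 2*(-36)**2 + 17*(-36)))))*(-1269 + 3897) = (1424 + 2310/((1296*(21 + 2*1296 - 612))))*2628 = (1424 + 2310/((1296*(21 + 2592 - 612))))*2628 = (1424 + 2310/((1296*2001)))*2628 = (1424 + 2310/2593296)*2628 = (1424 + 2310*(1/2593296))*2628 = (1424 + 385/432216)*2628 = (615475969/432216)*2628 = 44929745737/12006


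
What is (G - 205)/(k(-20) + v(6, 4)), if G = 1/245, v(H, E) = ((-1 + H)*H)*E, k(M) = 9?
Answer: -1168/735 ≈ -1.5891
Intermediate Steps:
v(H, E) = E*H*(-1 + H) (v(H, E) = (H*(-1 + H))*E = E*H*(-1 + H))
G = 1/245 ≈ 0.0040816
(G - 205)/(k(-20) + v(6, 4)) = (1/245 - 205)/(9 + 4*6*(-1 + 6)) = -50224/(245*(9 + 4*6*5)) = -50224/(245*(9 + 120)) = -50224/245/129 = -50224/245*1/129 = -1168/735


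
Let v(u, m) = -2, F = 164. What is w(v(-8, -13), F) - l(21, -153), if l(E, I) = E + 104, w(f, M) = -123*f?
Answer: 121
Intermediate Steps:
l(E, I) = 104 + E
w(v(-8, -13), F) - l(21, -153) = -123*(-2) - (104 + 21) = 246 - 1*125 = 246 - 125 = 121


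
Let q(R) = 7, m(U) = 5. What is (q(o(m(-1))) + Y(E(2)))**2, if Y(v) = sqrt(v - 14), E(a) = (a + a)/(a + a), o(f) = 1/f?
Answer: (7 + I*sqrt(13))**2 ≈ 36.0 + 50.478*I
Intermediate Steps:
E(a) = 1 (E(a) = (2*a)/((2*a)) = (2*a)*(1/(2*a)) = 1)
Y(v) = sqrt(-14 + v)
(q(o(m(-1))) + Y(E(2)))**2 = (7 + sqrt(-14 + 1))**2 = (7 + sqrt(-13))**2 = (7 + I*sqrt(13))**2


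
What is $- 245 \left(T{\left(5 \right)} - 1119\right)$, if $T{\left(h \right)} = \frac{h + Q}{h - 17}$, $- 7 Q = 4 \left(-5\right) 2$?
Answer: $\frac{1097495}{4} \approx 2.7437 \cdot 10^{5}$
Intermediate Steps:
$Q = \frac{40}{7}$ ($Q = - \frac{4 \left(-5\right) 2}{7} = - \frac{\left(-20\right) 2}{7} = \left(- \frac{1}{7}\right) \left(-40\right) = \frac{40}{7} \approx 5.7143$)
$T{\left(h \right)} = \frac{\frac{40}{7} + h}{-17 + h}$ ($T{\left(h \right)} = \frac{h + \frac{40}{7}}{h - 17} = \frac{\frac{40}{7} + h}{h - 17} = \frac{\frac{40}{7} + h}{-17 + h}$)
$- 245 \left(T{\left(5 \right)} - 1119\right) = - 245 \left(\frac{\frac{40}{7} + 5}{-17 + 5} - 1119\right) = - 245 \left(\frac{1}{-12} \cdot \frac{75}{7} - 1119\right) = - 245 \left(\left(- \frac{1}{12}\right) \frac{75}{7} - 1119\right) = - 245 \left(- \frac{25}{28} - 1119\right) = \left(-245\right) \left(- \frac{31357}{28}\right) = \frac{1097495}{4}$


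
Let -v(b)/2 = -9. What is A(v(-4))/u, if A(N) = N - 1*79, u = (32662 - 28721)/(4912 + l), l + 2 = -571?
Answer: -264679/3941 ≈ -67.160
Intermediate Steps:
l = -573 (l = -2 - 571 = -573)
v(b) = 18 (v(b) = -2*(-9) = 18)
u = 3941/4339 (u = (32662 - 28721)/(4912 - 573) = 3941/4339 ≈ 0.90827)
A(N) = -79 + N (A(N) = N - 79 = -79 + N)
A(v(-4))/u = (-79 + 18)/(3941/4339) = -61*4339/3941 = -264679/3941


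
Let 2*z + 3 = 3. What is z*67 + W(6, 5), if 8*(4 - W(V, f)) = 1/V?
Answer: 191/48 ≈ 3.9792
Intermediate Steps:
z = 0 (z = -3/2 + (½)*3 = -3/2 + 3/2 = 0)
W(V, f) = 4 - 1/(8*V)
z*67 + W(6, 5) = 0*67 + (4 - ⅛/6) = 0 + (4 - ⅛*⅙) = 0 + (4 - 1/48) = 0 + 191/48 = 191/48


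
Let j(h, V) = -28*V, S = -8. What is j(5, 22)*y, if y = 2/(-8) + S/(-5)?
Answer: -4158/5 ≈ -831.60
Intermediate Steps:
y = 27/20 (y = 2/(-8) - 8/(-5) = 2*(-⅛) - 8*(-⅕) = -¼ + 8/5 = 27/20 ≈ 1.3500)
j(5, 22)*y = -28*22*(27/20) = -616*27/20 = -4158/5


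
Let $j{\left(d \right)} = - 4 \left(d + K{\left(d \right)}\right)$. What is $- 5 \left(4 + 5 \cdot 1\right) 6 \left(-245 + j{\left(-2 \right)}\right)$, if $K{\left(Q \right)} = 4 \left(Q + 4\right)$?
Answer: $72630$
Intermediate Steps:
$K{\left(Q \right)} = 16 + 4 Q$ ($K{\left(Q \right)} = 4 \left(4 + Q\right) = 16 + 4 Q$)
$j{\left(d \right)} = -64 - 20 d$ ($j{\left(d \right)} = - 4 \left(d + \left(16 + 4 d\right)\right) = - 4 \left(16 + 5 d\right) = -64 - 20 d$)
$- 5 \left(4 + 5 \cdot 1\right) 6 \left(-245 + j{\left(-2 \right)}\right) = - 5 \left(4 + 5 \cdot 1\right) 6 \left(-245 - 24\right) = - 5 \left(4 + 5\right) 6 \left(-245 + \left(-64 + 40\right)\right) = \left(-5\right) 9 \cdot 6 \left(-245 - 24\right) = \left(-45\right) 6 \left(-269\right) = \left(-270\right) \left(-269\right) = 72630$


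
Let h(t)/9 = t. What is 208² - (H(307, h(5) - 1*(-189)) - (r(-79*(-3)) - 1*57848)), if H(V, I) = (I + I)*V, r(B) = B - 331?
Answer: -158354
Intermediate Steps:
h(t) = 9*t
r(B) = -331 + B
H(V, I) = 2*I*V (H(V, I) = (2*I)*V = 2*I*V)
208² - (H(307, h(5) - 1*(-189)) - (r(-79*(-3)) - 1*57848)) = 208² - (2*(9*5 - 1*(-189))*307 - ((-331 - 79*(-3)) - 1*57848)) = 43264 - (2*(45 + 189)*307 - ((-331 + 237) - 57848)) = 43264 - (2*234*307 - (-94 - 57848)) = 43264 - (143676 - 1*(-57942)) = 43264 - (143676 + 57942) = 43264 - 1*201618 = 43264 - 201618 = -158354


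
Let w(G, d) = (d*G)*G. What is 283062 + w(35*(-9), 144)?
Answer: 14571462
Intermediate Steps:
w(G, d) = d*G² (w(G, d) = (G*d)*G = d*G²)
283062 + w(35*(-9), 144) = 283062 + 144*(35*(-9))² = 283062 + 144*(-315)² = 283062 + 144*99225 = 283062 + 14288400 = 14571462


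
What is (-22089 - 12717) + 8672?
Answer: -26134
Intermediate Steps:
(-22089 - 12717) + 8672 = -34806 + 8672 = -26134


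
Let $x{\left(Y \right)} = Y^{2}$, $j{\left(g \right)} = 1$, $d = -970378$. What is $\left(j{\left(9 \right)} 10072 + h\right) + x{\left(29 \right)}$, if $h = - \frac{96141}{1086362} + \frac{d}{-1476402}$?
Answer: $\frac{8752174826107783}{801953514762} \approx 10914.0$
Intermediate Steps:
$h = \frac{456119510077}{801953514762}$ ($h = - \frac{96141}{1086362} - \frac{970378}{-1476402} = \left(-96141\right) \frac{1}{1086362} - - \frac{485189}{738201} = - \frac{96141}{1086362} + \frac{485189}{738201} = \frac{456119510077}{801953514762} \approx 0.56876$)
$\left(j{\left(9 \right)} 10072 + h\right) + x{\left(29 \right)} = \left(1 \cdot 10072 + \frac{456119510077}{801953514762}\right) + 29^{2} = \left(10072 + \frac{456119510077}{801953514762}\right) + 841 = \frac{8077731920192941}{801953514762} + 841 = \frac{8752174826107783}{801953514762}$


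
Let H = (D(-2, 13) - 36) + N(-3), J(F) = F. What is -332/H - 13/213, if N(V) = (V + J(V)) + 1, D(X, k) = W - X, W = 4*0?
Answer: 7801/923 ≈ 8.4518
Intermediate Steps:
W = 0
D(X, k) = -X (D(X, k) = 0 - X = -X)
N(V) = 1 + 2*V (N(V) = (V + V) + 1 = 2*V + 1 = 1 + 2*V)
H = -39 (H = (-1*(-2) - 36) + (1 + 2*(-3)) = (2 - 36) + (1 - 6) = -34 - 5 = -39)
-332/H - 13/213 = -332/(-39) - 13/213 = -332*(-1/39) - 13*1/213 = 332/39 - 13/213 = 7801/923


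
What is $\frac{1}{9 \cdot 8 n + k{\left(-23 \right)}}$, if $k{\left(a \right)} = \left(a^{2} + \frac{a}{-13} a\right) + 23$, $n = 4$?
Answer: $\frac{13}{10391} \approx 0.0012511$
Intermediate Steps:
$k{\left(a \right)} = 23 + \frac{12 a^{2}}{13}$ ($k{\left(a \right)} = \left(a^{2} + a \left(- \frac{1}{13}\right) a\right) + 23 = \left(a^{2} + - \frac{a}{13} a\right) + 23 = \left(a^{2} - \frac{a^{2}}{13}\right) + 23 = \frac{12 a^{2}}{13} + 23 = 23 + \frac{12 a^{2}}{13}$)
$\frac{1}{9 \cdot 8 n + k{\left(-23 \right)}} = \frac{1}{9 \cdot 8 \cdot 4 + \left(23 + \frac{12 \left(-23\right)^{2}}{13}\right)} = \frac{1}{72 \cdot 4 + \left(23 + \frac{12}{13} \cdot 529\right)} = \frac{1}{288 + \left(23 + \frac{6348}{13}\right)} = \frac{1}{288 + \frac{6647}{13}} = \frac{1}{\frac{10391}{13}} = \frac{13}{10391}$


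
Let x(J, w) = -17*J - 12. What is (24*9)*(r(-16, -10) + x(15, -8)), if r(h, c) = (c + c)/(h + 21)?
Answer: -58536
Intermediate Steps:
r(h, c) = 2*c/(21 + h) (r(h, c) = (2*c)/(21 + h) = 2*c/(21 + h))
x(J, w) = -12 - 17*J
(24*9)*(r(-16, -10) + x(15, -8)) = (24*9)*(2*(-10)/(21 - 16) + (-12 - 17*15)) = 216*(2*(-10)/5 + (-12 - 255)) = 216*(2*(-10)*(⅕) - 267) = 216*(-4 - 267) = 216*(-271) = -58536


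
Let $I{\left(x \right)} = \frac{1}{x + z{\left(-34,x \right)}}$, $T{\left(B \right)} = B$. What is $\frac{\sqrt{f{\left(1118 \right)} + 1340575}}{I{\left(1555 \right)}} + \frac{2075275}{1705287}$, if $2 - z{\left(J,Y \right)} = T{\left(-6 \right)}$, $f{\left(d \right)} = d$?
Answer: $\frac{122075}{100311} + 4689 \sqrt{149077} \approx 1.8104 \cdot 10^{6}$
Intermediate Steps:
$z{\left(J,Y \right)} = 8$ ($z{\left(J,Y \right)} = 2 - -6 = 2 + 6 = 8$)
$I{\left(x \right)} = \frac{1}{8 + x}$ ($I{\left(x \right)} = \frac{1}{x + 8} = \frac{1}{8 + x}$)
$\frac{\sqrt{f{\left(1118 \right)} + 1340575}}{I{\left(1555 \right)}} + \frac{2075275}{1705287} = \frac{\sqrt{1118 + 1340575}}{\frac{1}{8 + 1555}} + \frac{2075275}{1705287} = \frac{\sqrt{1341693}}{\frac{1}{1563}} + 2075275 \cdot \frac{1}{1705287} = 3 \sqrt{149077} \frac{1}{\frac{1}{1563}} + \frac{122075}{100311} = 3 \sqrt{149077} \cdot 1563 + \frac{122075}{100311} = 4689 \sqrt{149077} + \frac{122075}{100311} = \frac{122075}{100311} + 4689 \sqrt{149077}$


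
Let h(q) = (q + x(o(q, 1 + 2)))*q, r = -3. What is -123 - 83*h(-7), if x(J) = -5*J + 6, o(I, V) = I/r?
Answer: -22447/3 ≈ -7482.3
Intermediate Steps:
o(I, V) = -I/3 (o(I, V) = I/(-3) = I*(-⅓) = -I/3)
x(J) = 6 - 5*J
h(q) = q*(6 + 8*q/3) (h(q) = (q + (6 - (-5)*q/3))*q = (q + (6 + 5*q/3))*q = (6 + 8*q/3)*q = q*(6 + 8*q/3))
-123 - 83*h(-7) = -123 - 166*(-7)*(9 + 4*(-7))/3 = -123 - 166*(-7)*(9 - 28)/3 = -123 - 166*(-7)*(-19)/3 = -123 - 83*266/3 = -123 - 22078/3 = -22447/3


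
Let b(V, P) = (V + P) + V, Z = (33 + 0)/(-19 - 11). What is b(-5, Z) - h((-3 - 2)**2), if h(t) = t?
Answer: -361/10 ≈ -36.100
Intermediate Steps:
Z = -11/10 (Z = 33/(-30) = 33*(-1/30) = -11/10 ≈ -1.1000)
b(V, P) = P + 2*V (b(V, P) = (P + V) + V = P + 2*V)
b(-5, Z) - h((-3 - 2)**2) = (-11/10 + 2*(-5)) - (-3 - 2)**2 = (-11/10 - 10) - 1*(-5)**2 = -111/10 - 1*25 = -111/10 - 25 = -361/10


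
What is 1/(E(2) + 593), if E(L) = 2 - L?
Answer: 1/593 ≈ 0.0016863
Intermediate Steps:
1/(E(2) + 593) = 1/((2 - 1*2) + 593) = 1/((2 - 2) + 593) = 1/(0 + 593) = 1/593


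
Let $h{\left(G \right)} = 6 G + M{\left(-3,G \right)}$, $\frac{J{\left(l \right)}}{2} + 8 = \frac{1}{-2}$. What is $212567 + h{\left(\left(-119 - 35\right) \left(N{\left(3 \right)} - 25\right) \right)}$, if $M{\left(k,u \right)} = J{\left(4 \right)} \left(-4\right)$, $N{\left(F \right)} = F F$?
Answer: $227419$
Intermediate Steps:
$N{\left(F \right)} = F^{2}$
$J{\left(l \right)} = -17$ ($J{\left(l \right)} = -16 + \frac{2}{-2} = -16 + 2 \left(- \frac{1}{2}\right) = -16 - 1 = -17$)
$M{\left(k,u \right)} = 68$ ($M{\left(k,u \right)} = \left(-17\right) \left(-4\right) = 68$)
$h{\left(G \right)} = 68 + 6 G$ ($h{\left(G \right)} = 6 G + 68 = 68 + 6 G$)
$212567 + h{\left(\left(-119 - 35\right) \left(N{\left(3 \right)} - 25\right) \right)} = 212567 + \left(68 + 6 \left(-119 - 35\right) \left(3^{2} - 25\right)\right) = 212567 + \left(68 + 6 \left(- 154 \left(9 - 25\right)\right)\right) = 212567 + \left(68 + 6 \left(\left(-154\right) \left(-16\right)\right)\right) = 212567 + \left(68 + 6 \cdot 2464\right) = 212567 + \left(68 + 14784\right) = 212567 + 14852 = 227419$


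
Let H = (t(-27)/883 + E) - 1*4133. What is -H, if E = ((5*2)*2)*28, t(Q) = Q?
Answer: 3154986/883 ≈ 3573.0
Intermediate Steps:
E = 560 (E = (10*2)*28 = 20*28 = 560)
H = -3154986/883 (H = (-27/883 + 560) - 1*4133 = (-27*1/883 + 560) - 4133 = (-27/883 + 560) - 4133 = 494453/883 - 4133 = -3154986/883 ≈ -3573.0)
-H = -1*(-3154986/883) = 3154986/883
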